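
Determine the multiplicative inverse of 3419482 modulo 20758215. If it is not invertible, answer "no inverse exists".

4669078

Apply the Euclidean algorithm to 20758215 and 3419482:
20758215 = 6·3419482 + 241323
3419482 = 14·241323 + 40960
241323 = 5·40960 + 36523
40960 = 1·36523 + 4437
36523 = 8·4437 + 1027
4437 = 4·1027 + 329
1027 = 3·329 + 40
329 = 8·40 + 9
40 = 4·9 + 4
9 = 2·4 + 1
4 = 4·1 + 0
gcd = 1, so the inverse exists. Back-substitute:
1 = 9 − 2·4
1 = −2·40 + 9·9
1 = 9·329 − 74·40
1 = −74·1027 + 231·329
1 = 231·4437 − 998·1027
1 = −998·36523 + 8215·4437
1 = 8215·40960 − 9213·36523
1 = −9213·241323 + 54280·40960
1 = 54280·3419482 − 769133·241323
1 = −769133·20758215 + 4669078·3419482
So 3419482·4669078 ≡ 1 (mod 20758215).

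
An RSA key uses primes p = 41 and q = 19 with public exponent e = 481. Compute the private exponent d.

241

φ(n) = (p−1)(q−1) = 40·18 = 720.
Need d with 481·d ≡ 1 (mod 720). Apply the extended Euclidean algorithm:
720 = 1×481 + 239
481 = 2×239 + 3
239 = 79×3 + 2
3 = 1×2 + 1
2 = 2×1 + 0
Back-substitute:
1 = 3 − 2
1 = −239 + 80·3
1 = 80·481 − 161·239
1 = −161·720 + 241·481
So 481·241 ≡ 1 (mod 720), hence d = 241.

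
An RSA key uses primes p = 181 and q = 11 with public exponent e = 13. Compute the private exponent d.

φ(n) = (p−1)(q−1) = 180·10 = 1800.
Need d with 13·d ≡ 1 (mod 1800). Apply the extended Euclidean algorithm:
1800 = 138·13 + 6
13 = 2·6 + 1
6 = 6·1 + 0
Back-substitute:
1 = 13 − 2·6
1 = −2·1800 + 277·13
So 13·277 ≡ 1 (mod 1800), hence d = 277.

277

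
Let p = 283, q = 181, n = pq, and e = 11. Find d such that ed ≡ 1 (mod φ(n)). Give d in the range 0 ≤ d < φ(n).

φ(n) = (p−1)(q−1) = 282·180 = 50760.
Need d with 11·d ≡ 1 (mod 50760). Apply the extended Euclidean algorithm:
50760 = 4614×11 + 6
11 = 1×6 + 5
6 = 1×5 + 1
5 = 5×1 + 0
Back-substitute:
1 = 6 − 5
1 = −11 + 2·6
1 = 2·50760 − 9229·11
So 11·(-9229) ≡ 1 (mod 50760), hence d ≡ -9229 ≡ 41531 (mod 50760).

41531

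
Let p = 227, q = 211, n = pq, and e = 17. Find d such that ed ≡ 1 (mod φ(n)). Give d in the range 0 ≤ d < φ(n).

36293

φ(n) = (p−1)(q−1) = 226·210 = 47460.
Need d with 17·d ≡ 1 (mod 47460). Apply the extended Euclidean algorithm:
47460 = 2791*17 + 13
17 = 1*13 + 4
13 = 3*4 + 1
4 = 4*1 + 0
Back-substitute:
1 = 13 − 3·4
1 = −3·17 + 4·13
1 = 4·47460 − 11167·17
So 17·(-11167) ≡ 1 (mod 47460), hence d ≡ -11167 ≡ 36293 (mod 47460).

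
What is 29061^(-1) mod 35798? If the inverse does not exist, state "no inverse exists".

30851

Extended Euclidean algorithm:
35798 = 1·29061 + 6737
29061 = 4·6737 + 2113
6737 = 3·2113 + 398
2113 = 5·398 + 123
398 = 3·123 + 29
123 = 4·29 + 7
29 = 4·7 + 1
7 = 7·1 + 0
Since gcd(29061, 35798) = 1, back-substitute to write 1 as a combination:
1 = 29 − 4·7
1 = −4·123 + 17·29
1 = 17·398 − 55·123
1 = −55·2113 + 292·398
1 = 292·6737 − 931·2113
1 = −931·29061 + 4016·6737
1 = 4016·35798 − 4947·29061
Hence 29061⁻¹ ≡ -4947 ≡ 30851 (mod 35798).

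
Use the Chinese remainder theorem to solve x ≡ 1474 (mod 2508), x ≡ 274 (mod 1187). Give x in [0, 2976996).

Write x = 1474 + 2508·k. Then 2508·k ≡ 274 − 1474 ≡ 1174 (mod 1187).
Need 2508⁻¹ mod 1187. Extended Euclid on (1187, 134):
1187 = 8*134 + 115
134 = 1*115 + 19
115 = 6*19 + 1
19 = 19*1 + 0
Back-substitute:
1 = 115 − 6·19
1 = −6·134 + 7·115
1 = 7·1187 − 62·134
2508⁻¹ ≡ 1125 (mod 1187), so k ≡ 1125·1174 ≡ 806 (mod 1187).
x = 1474 + 2508·806 = 2022922.

2022922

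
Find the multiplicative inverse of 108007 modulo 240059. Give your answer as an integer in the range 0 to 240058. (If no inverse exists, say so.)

79201

Run Euclid on (240059, 108007):
240059 = 2·108007 + 24045
108007 = 4·24045 + 11827
24045 = 2·11827 + 391
11827 = 30·391 + 97
391 = 4·97 + 3
97 = 32·3 + 1
3 = 3·1 + 0
Since gcd(108007, 240059) = 1, back-substitute to write 1 as a combination:
1 = 97 − 32·3
1 = −32·391 + 129·97
1 = 129·11827 − 3902·391
1 = −3902·24045 + 7933·11827
1 = 7933·108007 − 35634·24045
1 = −35634·240059 + 79201·108007
So 108007·79201 ≡ 1 (mod 240059).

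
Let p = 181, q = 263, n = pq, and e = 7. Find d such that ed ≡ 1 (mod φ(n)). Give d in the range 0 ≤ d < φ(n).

φ(n) = (p−1)(q−1) = 180·262 = 47160.
Need d with 7·d ≡ 1 (mod 47160). Apply the extended Euclidean algorithm:
47160 = 6737×7 + 1
7 = 7×1 + 0
Back-substitute:
1 = 47160 − 6737·7
So 7·(-6737) ≡ 1 (mod 47160), hence d ≡ -6737 ≡ 40423 (mod 47160).

40423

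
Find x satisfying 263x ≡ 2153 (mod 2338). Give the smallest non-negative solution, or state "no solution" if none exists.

First find gcd(263, 2338):
2338 = 8×263 + 234
263 = 1×234 + 29
234 = 8×29 + 2
29 = 14×2 + 1
2 = 2×1 + 0
gcd = 1, so a unique solution mod 2338 exists.
Back-substitute for the Bézout coefficients:
1 = 29 − 14·2
1 = −14·234 + 113·29
1 = 113·263 − 127·234
1 = −127·2338 + 1129·263
So 263·(1129) ≡ 1 (mod 2338), giving 263⁻¹ ≡ 1129.
x ≡ 263⁻¹·2153 ≡ 1129·2153 ≡ 1555 (mod 2338).

1555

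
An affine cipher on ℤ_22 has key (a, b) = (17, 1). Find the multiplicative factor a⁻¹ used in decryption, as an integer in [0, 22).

Apply the Euclidean algorithm to 22 and 17:
22 = 1·17 + 5
17 = 3·5 + 2
5 = 2·2 + 1
2 = 2·1 + 0
gcd = 1, so the inverse exists. Back-substitute:
1 = 5 − 2·2
1 = −2·17 + 7·5
1 = 7·22 − 9·17
Hence 17⁻¹ ≡ -9 ≡ 13 (mod 22).

13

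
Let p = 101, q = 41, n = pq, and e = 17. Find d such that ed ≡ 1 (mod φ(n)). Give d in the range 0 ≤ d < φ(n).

2353

φ(n) = (p−1)(q−1) = 100·40 = 4000.
Need d with 17·d ≡ 1 (mod 4000). Apply the extended Euclidean algorithm:
4000 = 235·17 + 5
17 = 3·5 + 2
5 = 2·2 + 1
2 = 2·1 + 0
Back-substitute:
1 = 5 − 2·2
1 = −2·17 + 7·5
1 = 7·4000 − 1647·17
So 17·(-1647) ≡ 1 (mod 4000), hence d ≡ -1647 ≡ 2353 (mod 4000).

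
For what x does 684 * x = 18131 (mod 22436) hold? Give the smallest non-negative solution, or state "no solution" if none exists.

gcd(684, 22436):
22436 = 32×684 + 548
684 = 1×548 + 136
548 = 4×136 + 4
136 = 34×4 + 0
gcd = 4, but 4 ∤ 18131, so the congruence has no solution.

no solution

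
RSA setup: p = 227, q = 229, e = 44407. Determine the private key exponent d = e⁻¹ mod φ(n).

14407

φ(n) = (p−1)(q−1) = 226·228 = 51528.
Need d with 44407·d ≡ 1 (mod 51528). Apply the extended Euclidean algorithm:
51528 = 1×44407 + 7121
44407 = 6×7121 + 1681
7121 = 4×1681 + 397
1681 = 4×397 + 93
397 = 4×93 + 25
93 = 3×25 + 18
25 = 1×18 + 7
18 = 2×7 + 4
7 = 1×4 + 3
4 = 1×3 + 1
3 = 3×1 + 0
Back-substitute:
1 = 4 − 3
1 = −7 + 2·4
1 = 2·18 − 5·7
1 = −5·25 + 7·18
1 = 7·93 − 26·25
1 = −26·397 + 111·93
1 = 111·1681 − 470·397
1 = −470·7121 + 1991·1681
1 = 1991·44407 − 12416·7121
1 = −12416·51528 + 14407·44407
So 44407·14407 ≡ 1 (mod 51528), hence d = 14407.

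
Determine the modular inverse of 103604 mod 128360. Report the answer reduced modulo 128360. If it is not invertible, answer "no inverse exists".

no inverse exists

Euclidean algorithm on 128360, 103604:
128360 = 1×103604 + 24756
103604 = 4×24756 + 4580
24756 = 5×4580 + 1856
4580 = 2×1856 + 868
1856 = 2×868 + 120
868 = 7×120 + 28
120 = 4×28 + 8
28 = 3×8 + 4
8 = 2×4 + 0
The gcd is 4, not 1, hence no inverse exists.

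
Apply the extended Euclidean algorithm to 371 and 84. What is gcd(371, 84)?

Euclidean algorithm:
371 = 4*84 + 35
84 = 2*35 + 14
35 = 2*14 + 7
14 = 2*7 + 0
gcd(371, 84) = 7.
Working backward:
7 = 35 − 2·14
7 = −2·84 + 5·35
7 = 5·371 − 22·84
So 7 = (5)·371 + (-22)·84.

7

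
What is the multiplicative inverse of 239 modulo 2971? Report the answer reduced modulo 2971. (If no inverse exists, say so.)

721

Run Euclid on (2971, 239):
2971 = 12·239 + 103
239 = 2·103 + 33
103 = 3·33 + 4
33 = 8·4 + 1
4 = 4·1 + 0
The gcd is 1. Working backward:
1 = 33 − 8·4
1 = −8·103 + 25·33
1 = 25·239 − 58·103
1 = −58·2971 + 721·239
So 239·721 ≡ 1 (mod 2971).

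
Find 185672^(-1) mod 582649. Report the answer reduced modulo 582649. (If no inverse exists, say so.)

452881

gcd(582649, 185672) by repeated division:
582649 = 3·185672 + 25633
185672 = 7·25633 + 6241
25633 = 4·6241 + 669
6241 = 9·669 + 220
669 = 3·220 + 9
220 = 24·9 + 4
9 = 2·4 + 1
4 = 4·1 + 0
Since gcd(185672, 582649) = 1, back-substitute to write 1 as a combination:
1 = 9 − 2·4
1 = −2·220 + 49·9
1 = 49·669 − 149·220
1 = −149·6241 + 1390·669
1 = 1390·25633 − 5709·6241
1 = −5709·185672 + 41353·25633
1 = 41353·582649 − 129768·185672
Hence 185672⁻¹ ≡ -129768 ≡ 452881 (mod 582649).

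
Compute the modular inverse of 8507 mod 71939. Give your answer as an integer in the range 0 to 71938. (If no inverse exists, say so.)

17378

Run Euclid on (71939, 8507):
71939 = 8·8507 + 3883
8507 = 2·3883 + 741
3883 = 5·741 + 178
741 = 4·178 + 29
178 = 6·29 + 4
29 = 7·4 + 1
4 = 4·1 + 0
Since gcd(8507, 71939) = 1, back-substitute to write 1 as a combination:
1 = 29 − 7·4
1 = −7·178 + 43·29
1 = 43·741 − 179·178
1 = −179·3883 + 938·741
1 = 938·8507 − 2055·3883
1 = −2055·71939 + 17378·8507
So 8507·17378 ≡ 1 (mod 71939).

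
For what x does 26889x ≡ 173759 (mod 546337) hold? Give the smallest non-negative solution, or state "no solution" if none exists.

173321

First find gcd(26889, 546337):
546337 = 20*26889 + 8557
26889 = 3*8557 + 1218
8557 = 7*1218 + 31
1218 = 39*31 + 9
31 = 3*9 + 4
9 = 2*4 + 1
4 = 4*1 + 0
gcd = 1, so a unique solution mod 546337 exists.
Back-substitute for the Bézout coefficients:
1 = 9 − 2·4
1 = −2·31 + 7·9
1 = 7·1218 − 275·31
1 = −275·8557 + 1932·1218
1 = 1932·26889 − 6071·8557
1 = −6071·546337 + 123352·26889
So 26889·(123352) ≡ 1 (mod 546337), giving 26889⁻¹ ≡ 123352.
x ≡ 26889⁻¹·173759 ≡ 123352·173759 ≡ 173321 (mod 546337).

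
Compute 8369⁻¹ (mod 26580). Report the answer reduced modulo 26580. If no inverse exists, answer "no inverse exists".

Apply the Euclidean algorithm to 26580 and 8369:
26580 = 3×8369 + 1473
8369 = 5×1473 + 1004
1473 = 1×1004 + 469
1004 = 2×469 + 66
469 = 7×66 + 7
66 = 9×7 + 3
7 = 2×3 + 1
3 = 3×1 + 0
Since gcd(8369, 26580) = 1, back-substitute to write 1 as a combination:
1 = 7 − 2·3
1 = −2·66 + 19·7
1 = 19·469 − 135·66
1 = −135·1004 + 289·469
1 = 289·1473 − 424·1004
1 = −424·8369 + 2409·1473
1 = 2409·26580 − 7651·8369
Hence 8369⁻¹ ≡ -7651 ≡ 18929 (mod 26580).

18929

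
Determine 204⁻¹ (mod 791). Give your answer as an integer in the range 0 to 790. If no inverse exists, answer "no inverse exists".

Run Euclid on (791, 204):
791 = 3×204 + 179
204 = 1×179 + 25
179 = 7×25 + 4
25 = 6×4 + 1
4 = 4×1 + 0
The gcd is 1. Working backward:
1 = 25 − 6·4
1 = −6·179 + 43·25
1 = 43·204 − 49·179
1 = −49·791 + 190·204
So 204·190 ≡ 1 (mod 791).

190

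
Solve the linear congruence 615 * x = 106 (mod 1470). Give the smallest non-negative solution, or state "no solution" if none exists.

gcd(615, 1470):
1470 = 2*615 + 240
615 = 2*240 + 135
240 = 1*135 + 105
135 = 1*105 + 30
105 = 3*30 + 15
30 = 2*15 + 0
gcd = 15, but 15 ∤ 106, so the congruence has no solution.

no solution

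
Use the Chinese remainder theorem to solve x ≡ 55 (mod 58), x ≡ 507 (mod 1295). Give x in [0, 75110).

Write x = 55 + 58·k. Then 58·k ≡ 507 − 55 ≡ 452 (mod 1295).
Need 58⁻¹ mod 1295. Extended Euclid on (1295, 58):
1295 = 22·58 + 19
58 = 3·19 + 1
19 = 19·1 + 0
Back-substitute:
1 = 58 − 3·19
1 = −3·1295 + 67·58
58⁻¹ ≡ 67 (mod 1295), so k ≡ 67·452 ≡ 499 (mod 1295).
x = 55 + 58·499 = 28997.

28997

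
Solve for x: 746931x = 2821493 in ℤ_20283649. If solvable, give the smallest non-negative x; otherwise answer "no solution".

First find gcd(746931, 20283649):
20283649 = 27*746931 + 116512
746931 = 6*116512 + 47859
116512 = 2*47859 + 20794
47859 = 2*20794 + 6271
20794 = 3*6271 + 1981
6271 = 3*1981 + 328
1981 = 6*328 + 13
328 = 25*13 + 3
13 = 4*3 + 1
3 = 3*1 + 0
gcd = 1, so a unique solution mod 20283649 exists.
Back-substitute for the Bézout coefficients:
1 = 13 − 4·3
1 = −4·328 + 101·13
1 = 101·1981 − 610·328
1 = −610·6271 + 1931·1981
1 = 1931·20794 − 6403·6271
1 = −6403·47859 + 14737·20794
1 = 14737·116512 − 35877·47859
1 = −35877·746931 + 229999·116512
1 = 229999·20283649 − 6245850·746931
So 746931·(-6245850) ≡ 1 (mod 20283649), giving 746931⁻¹ ≡ 14037799.
x ≡ 746931⁻¹·2821493 ≡ 14037799·2821493 ≡ 15033640 (mod 20283649).

15033640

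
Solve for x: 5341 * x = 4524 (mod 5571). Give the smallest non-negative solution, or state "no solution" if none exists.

5406

First find gcd(5341, 5571):
5571 = 1·5341 + 230
5341 = 23·230 + 51
230 = 4·51 + 26
51 = 1·26 + 25
26 = 1·25 + 1
25 = 25·1 + 0
gcd = 1, so a unique solution mod 5571 exists.
Back-substitute for the Bézout coefficients:
1 = 26 − 25
1 = −51 + 2·26
1 = 2·230 − 9·51
1 = −9·5341 + 209·230
1 = 209·5571 − 218·5341
So 5341·(-218) ≡ 1 (mod 5571), giving 5341⁻¹ ≡ 5353.
x ≡ 5341⁻¹·4524 ≡ 5353·4524 ≡ 5406 (mod 5571).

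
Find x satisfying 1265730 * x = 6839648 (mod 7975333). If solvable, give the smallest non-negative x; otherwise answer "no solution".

5825723

First find gcd(1265730, 7975333):
7975333 = 6·1265730 + 380953
1265730 = 3·380953 + 122871
380953 = 3·122871 + 12340
122871 = 9·12340 + 11811
12340 = 1·11811 + 529
11811 = 22·529 + 173
529 = 3·173 + 10
173 = 17·10 + 3
10 = 3·3 + 1
3 = 3·1 + 0
gcd = 1, so a unique solution mod 7975333 exists.
Back-substitute for the Bézout coefficients:
1 = 10 − 3·3
1 = −3·173 + 52·10
1 = 52·529 − 159·173
1 = −159·11811 + 3550·529
1 = 3550·12340 − 3709·11811
1 = −3709·122871 + 36931·12340
1 = 36931·380953 − 114502·122871
1 = −114502·1265730 + 380437·380953
1 = 380437·7975333 − 2397124·1265730
So 1265730·(-2397124) ≡ 1 (mod 7975333), giving 1265730⁻¹ ≡ 5578209.
x ≡ 1265730⁻¹·6839648 ≡ 5578209·6839648 ≡ 5825723 (mod 7975333).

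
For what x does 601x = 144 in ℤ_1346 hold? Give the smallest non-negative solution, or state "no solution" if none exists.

1344

First find gcd(601, 1346):
1346 = 2·601 + 144
601 = 4·144 + 25
144 = 5·25 + 19
25 = 1·19 + 6
19 = 3·6 + 1
6 = 6·1 + 0
gcd = 1, so a unique solution mod 1346 exists.
Back-substitute for the Bézout coefficients:
1 = 19 − 3·6
1 = −3·25 + 4·19
1 = 4·144 − 23·25
1 = −23·601 + 96·144
1 = 96·1346 − 215·601
So 601·(-215) ≡ 1 (mod 1346), giving 601⁻¹ ≡ 1131.
x ≡ 601⁻¹·144 ≡ 1131·144 ≡ 1344 (mod 1346).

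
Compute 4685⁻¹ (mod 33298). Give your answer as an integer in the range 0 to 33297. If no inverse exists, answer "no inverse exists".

10327

Apply the Euclidean algorithm to 33298 and 4685:
33298 = 7·4685 + 503
4685 = 9·503 + 158
503 = 3·158 + 29
158 = 5·29 + 13
29 = 2·13 + 3
13 = 4·3 + 1
3 = 3·1 + 0
gcd = 1, so the inverse exists. Back-substitute:
1 = 13 − 4·3
1 = −4·29 + 9·13
1 = 9·158 − 49·29
1 = −49·503 + 156·158
1 = 156·4685 − 1453·503
1 = −1453·33298 + 10327·4685
So 4685·10327 ≡ 1 (mod 33298).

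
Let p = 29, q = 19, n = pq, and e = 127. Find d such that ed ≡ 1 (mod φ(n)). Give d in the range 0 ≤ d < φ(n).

127

φ(n) = (p−1)(q−1) = 28·18 = 504.
Need d with 127·d ≡ 1 (mod 504). Apply the extended Euclidean algorithm:
504 = 3×127 + 123
127 = 1×123 + 4
123 = 30×4 + 3
4 = 1×3 + 1
3 = 3×1 + 0
Back-substitute:
1 = 4 − 3
1 = −123 + 31·4
1 = 31·127 − 32·123
1 = −32·504 + 127·127
So 127·127 ≡ 1 (mod 504), hence d = 127.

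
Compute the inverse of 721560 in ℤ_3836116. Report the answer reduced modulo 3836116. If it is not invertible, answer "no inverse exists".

no inverse exists

Euclidean algorithm on 3836116, 721560:
3836116 = 5×721560 + 228316
721560 = 3×228316 + 36612
228316 = 6×36612 + 8644
36612 = 4×8644 + 2036
8644 = 4×2036 + 500
2036 = 4×500 + 36
500 = 13×36 + 32
36 = 1×32 + 4
32 = 8×4 + 0
Since gcd = 4 > 1, 721560 is not a unit mod 3836116.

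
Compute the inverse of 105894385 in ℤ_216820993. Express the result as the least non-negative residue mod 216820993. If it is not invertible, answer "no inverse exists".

70898917

gcd(216820993, 105894385) by repeated division:
216820993 = 2×105894385 + 5032223
105894385 = 21×5032223 + 217702
5032223 = 23×217702 + 25077
217702 = 8×25077 + 17086
25077 = 1×17086 + 7991
17086 = 2×7991 + 1104
7991 = 7×1104 + 263
1104 = 4×263 + 52
263 = 5×52 + 3
52 = 17×3 + 1
3 = 3×1 + 0
gcd = 1, so the inverse exists. Back-substitute:
1 = 52 − 17·3
1 = −17·263 + 86·52
1 = 86·1104 − 361·263
1 = −361·7991 + 2613·1104
1 = 2613·17086 − 5587·7991
1 = −5587·25077 + 8200·17086
1 = 8200·217702 − 71187·25077
1 = −71187·5032223 + 1645501·217702
1 = 1645501·105894385 − 34626708·5032223
1 = −34626708·216820993 + 70898917·105894385
So 105894385·70898917 ≡ 1 (mod 216820993).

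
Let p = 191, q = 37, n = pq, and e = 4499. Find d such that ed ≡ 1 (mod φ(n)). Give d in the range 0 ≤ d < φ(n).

4859

φ(n) = (p−1)(q−1) = 190·36 = 6840.
Need d with 4499·d ≡ 1 (mod 6840). Apply the extended Euclidean algorithm:
6840 = 1·4499 + 2341
4499 = 1·2341 + 2158
2341 = 1·2158 + 183
2158 = 11·183 + 145
183 = 1·145 + 38
145 = 3·38 + 31
38 = 1·31 + 7
31 = 4·7 + 3
7 = 2·3 + 1
3 = 3·1 + 0
Back-substitute:
1 = 7 − 2·3
1 = −2·31 + 9·7
1 = 9·38 − 11·31
1 = −11·145 + 42·38
1 = 42·183 − 53·145
1 = −53·2158 + 625·183
1 = 625·2341 − 678·2158
1 = −678·4499 + 1303·2341
1 = 1303·6840 − 1981·4499
So 4499·(-1981) ≡ 1 (mod 6840), hence d ≡ -1981 ≡ 4859 (mod 6840).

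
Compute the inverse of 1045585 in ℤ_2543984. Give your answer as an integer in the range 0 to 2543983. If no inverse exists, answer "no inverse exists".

313297

Extended Euclidean algorithm:
2543984 = 2*1045585 + 452814
1045585 = 2*452814 + 139957
452814 = 3*139957 + 32943
139957 = 4*32943 + 8185
32943 = 4*8185 + 203
8185 = 40*203 + 65
203 = 3*65 + 8
65 = 8*8 + 1
8 = 8*1 + 0
Since gcd(1045585, 2543984) = 1, back-substitute to write 1 as a combination:
1 = 65 − 8·8
1 = −8·203 + 25·65
1 = 25·8185 − 1008·203
1 = −1008·32943 + 4057·8185
1 = 4057·139957 − 17236·32943
1 = −17236·452814 + 55765·139957
1 = 55765·1045585 − 128766·452814
1 = −128766·2543984 + 313297·1045585
So 1045585·313297 ≡ 1 (mod 2543984).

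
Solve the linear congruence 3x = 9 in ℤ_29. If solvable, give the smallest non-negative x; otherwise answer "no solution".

First find gcd(3, 29):
29 = 9*3 + 2
3 = 1*2 + 1
2 = 2*1 + 0
gcd = 1, so a unique solution mod 29 exists.
Back-substitute for the Bézout coefficients:
1 = 3 − 2
1 = −29 + 10·3
So 3·(10) ≡ 1 (mod 29), giving 3⁻¹ ≡ 10.
x ≡ 3⁻¹·9 ≡ 10·9 ≡ 3 (mod 29).

3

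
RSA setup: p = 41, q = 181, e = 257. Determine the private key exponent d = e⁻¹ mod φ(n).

φ(n) = (p−1)(q−1) = 40·180 = 7200.
Need d with 257·d ≡ 1 (mod 7200). Apply the extended Euclidean algorithm:
7200 = 28·257 + 4
257 = 64·4 + 1
4 = 4·1 + 0
Back-substitute:
1 = 257 − 64·4
1 = −64·7200 + 1793·257
So 257·1793 ≡ 1 (mod 7200), hence d = 1793.

1793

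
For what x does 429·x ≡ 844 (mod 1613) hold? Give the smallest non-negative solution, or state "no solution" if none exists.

First find gcd(429, 1613):
1613 = 3·429 + 326
429 = 1·326 + 103
326 = 3·103 + 17
103 = 6·17 + 1
17 = 17·1 + 0
gcd = 1, so a unique solution mod 1613 exists.
Back-substitute for the Bézout coefficients:
1 = 103 − 6·17
1 = −6·326 + 19·103
1 = 19·429 − 25·326
1 = −25·1613 + 94·429
So 429·(94) ≡ 1 (mod 1613), giving 429⁻¹ ≡ 94.
x ≡ 429⁻¹·844 ≡ 94·844 ≡ 299 (mod 1613).

299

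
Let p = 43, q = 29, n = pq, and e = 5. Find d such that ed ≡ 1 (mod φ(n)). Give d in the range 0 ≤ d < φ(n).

941

φ(n) = (p−1)(q−1) = 42·28 = 1176.
Need d with 5·d ≡ 1 (mod 1176). Apply the extended Euclidean algorithm:
1176 = 235×5 + 1
5 = 5×1 + 0
Back-substitute:
1 = 1176 − 235·5
So 5·(-235) ≡ 1 (mod 1176), hence d ≡ -235 ≡ 941 (mod 1176).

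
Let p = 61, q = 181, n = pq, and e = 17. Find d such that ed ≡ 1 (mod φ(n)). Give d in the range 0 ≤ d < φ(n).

6353

φ(n) = (p−1)(q−1) = 60·180 = 10800.
Need d with 17·d ≡ 1 (mod 10800). Apply the extended Euclidean algorithm:
10800 = 635×17 + 5
17 = 3×5 + 2
5 = 2×2 + 1
2 = 2×1 + 0
Back-substitute:
1 = 5 − 2·2
1 = −2·17 + 7·5
1 = 7·10800 − 4447·17
So 17·(-4447) ≡ 1 (mod 10800), hence d ≡ -4447 ≡ 6353 (mod 10800).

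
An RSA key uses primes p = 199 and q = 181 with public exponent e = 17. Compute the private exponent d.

4193

φ(n) = (p−1)(q−1) = 198·180 = 35640.
Need d with 17·d ≡ 1 (mod 35640). Apply the extended Euclidean algorithm:
35640 = 2096×17 + 8
17 = 2×8 + 1
8 = 8×1 + 0
Back-substitute:
1 = 17 − 2·8
1 = −2·35640 + 4193·17
So 17·4193 ≡ 1 (mod 35640), hence d = 4193.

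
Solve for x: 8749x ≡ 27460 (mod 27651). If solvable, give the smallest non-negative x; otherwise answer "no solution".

no solution

gcd(8749, 27651):
27651 = 3·8749 + 1404
8749 = 6·1404 + 325
1404 = 4·325 + 104
325 = 3·104 + 13
104 = 8·13 + 0
gcd = 13, but 13 ∤ 27460, so the congruence has no solution.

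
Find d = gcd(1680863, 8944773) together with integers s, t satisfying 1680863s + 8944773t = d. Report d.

1

Repeated division:
8944773 = 5×1680863 + 540458
1680863 = 3×540458 + 59489
540458 = 9×59489 + 5057
59489 = 11×5057 + 3862
5057 = 1×3862 + 1195
3862 = 3×1195 + 277
1195 = 4×277 + 87
277 = 3×87 + 16
87 = 5×16 + 7
16 = 2×7 + 2
7 = 3×2 + 1
2 = 2×1 + 0
gcd(1680863, 8944773) = 1.
Working backward:
1 = 7 − 3·2
1 = −3·16 + 7·7
1 = 7·87 − 38·16
1 = −38·277 + 121·87
1 = 121·1195 − 522·277
1 = −522·3862 + 1687·1195
1 = 1687·5057 − 2209·3862
1 = −2209·59489 + 25986·5057
1 = 25986·540458 − 236083·59489
1 = −236083·1680863 + 734235·540458
1 = 734235·8944773 − 3907258·1680863
So 1 = (734235)·8944773 + (-3907258)·1680863.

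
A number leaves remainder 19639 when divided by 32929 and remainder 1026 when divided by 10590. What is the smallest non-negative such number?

Write x = 19639 + 32929·k. Then 32929·k ≡ 1026 − 19639 ≡ 2567 (mod 10590).
Need 32929⁻¹ mod 10590. Extended Euclid on (10590, 1159):
10590 = 9·1159 + 159
1159 = 7·159 + 46
159 = 3·46 + 21
46 = 2·21 + 4
21 = 5·4 + 1
4 = 4·1 + 0
Back-substitute:
1 = 21 − 5·4
1 = −5·46 + 11·21
1 = 11·159 − 38·46
1 = −38·1159 + 277·159
1 = 277·10590 − 2531·1159
32929⁻¹ ≡ 8059 (mod 10590), so k ≡ 8059·2567 ≡ 5183 (mod 10590).
x = 19639 + 32929·5183 = 170690646.

170690646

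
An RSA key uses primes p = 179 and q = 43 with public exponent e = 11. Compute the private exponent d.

2039

φ(n) = (p−1)(q−1) = 178·42 = 7476.
Need d with 11·d ≡ 1 (mod 7476). Apply the extended Euclidean algorithm:
7476 = 679*11 + 7
11 = 1*7 + 4
7 = 1*4 + 3
4 = 1*3 + 1
3 = 3*1 + 0
Back-substitute:
1 = 4 − 3
1 = −7 + 2·4
1 = 2·11 − 3·7
1 = −3·7476 + 2039·11
So 11·2039 ≡ 1 (mod 7476), hence d = 2039.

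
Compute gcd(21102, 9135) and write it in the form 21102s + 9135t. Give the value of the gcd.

Repeated division:
21102 = 2·9135 + 2832
9135 = 3·2832 + 639
2832 = 4·639 + 276
639 = 2·276 + 87
276 = 3·87 + 15
87 = 5·15 + 12
15 = 1·12 + 3
12 = 4·3 + 0
gcd(21102, 9135) = 3.
Working backward:
3 = 15 − 12
3 = −87 + 6·15
3 = 6·276 − 19·87
3 = −19·639 + 44·276
3 = 44·2832 − 195·639
3 = −195·9135 + 629·2832
3 = 629·21102 − 1453·9135
So 3 = (629)·21102 + (-1453)·9135.

3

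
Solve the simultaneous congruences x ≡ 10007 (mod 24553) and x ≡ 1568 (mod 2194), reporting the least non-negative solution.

Write x = 10007 + 24553·k. Then 24553·k ≡ 1568 − 10007 ≡ 337 (mod 2194).
Need 24553⁻¹ mod 2194. Extended Euclid on (2194, 419):
2194 = 5·419 + 99
419 = 4·99 + 23
99 = 4·23 + 7
23 = 3·7 + 2
7 = 3·2 + 1
2 = 2·1 + 0
Back-substitute:
1 = 7 − 3·2
1 = −3·23 + 10·7
1 = 10·99 − 43·23
1 = −43·419 + 182·99
1 = 182·2194 − 953·419
24553⁻¹ ≡ 1241 (mod 2194), so k ≡ 1241·337 ≡ 1357 (mod 2194).
x = 10007 + 24553·1357 = 33328428.

33328428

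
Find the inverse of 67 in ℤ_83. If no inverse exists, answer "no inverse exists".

Apply the Euclidean algorithm to 83 and 67:
83 = 1×67 + 16
67 = 4×16 + 3
16 = 5×3 + 1
3 = 3×1 + 0
gcd = 1, so the inverse exists. Back-substitute:
1 = 16 − 5·3
1 = −5·67 + 21·16
1 = 21·83 − 26·67
Hence 67⁻¹ ≡ -26 ≡ 57 (mod 83).

57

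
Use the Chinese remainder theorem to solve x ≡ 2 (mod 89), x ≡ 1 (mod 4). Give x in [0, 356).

Write x = 2 + 89·k. Then 89·k ≡ 1 − 2 ≡ 3 (mod 4).
Need 89⁻¹ mod 4. Extended Euclid on (4, 1):
4 = 4×1 + 0
89⁻¹ ≡ 1 (mod 4), so k ≡ 1·3 ≡ 3 (mod 4).
x = 2 + 89·3 = 269.

269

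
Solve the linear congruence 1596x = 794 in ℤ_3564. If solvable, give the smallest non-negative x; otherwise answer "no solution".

no solution

gcd(1596, 3564):
3564 = 2×1596 + 372
1596 = 4×372 + 108
372 = 3×108 + 48
108 = 2×48 + 12
48 = 4×12 + 0
gcd = 12, but 12 ∤ 794, so the congruence has no solution.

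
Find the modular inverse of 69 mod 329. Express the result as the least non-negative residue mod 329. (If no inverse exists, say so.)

Apply the Euclidean algorithm to 329 and 69:
329 = 4×69 + 53
69 = 1×53 + 16
53 = 3×16 + 5
16 = 3×5 + 1
5 = 5×1 + 0
The gcd is 1. Working backward:
1 = 16 − 3·5
1 = −3·53 + 10·16
1 = 10·69 − 13·53
1 = −13·329 + 62·69
So 69·62 ≡ 1 (mod 329).

62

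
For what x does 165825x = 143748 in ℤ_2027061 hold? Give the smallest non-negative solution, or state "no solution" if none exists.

95740

First find gcd(165825, 2027061):
2027061 = 12*165825 + 37161
165825 = 4*37161 + 17181
37161 = 2*17181 + 2799
17181 = 6*2799 + 387
2799 = 7*387 + 90
387 = 4*90 + 27
90 = 3*27 + 9
27 = 3*9 + 0
gcd = 9 and 9 | 143748, so solutions exist. Divide through by 9: 18425x ≡ 15972 (mod 225229).
Now find 18425⁻¹ mod 225229:
225229 = 12×18425 + 4129
18425 = 4×4129 + 1909
4129 = 2×1909 + 311
1909 = 6×311 + 43
311 = 7×43 + 10
43 = 4×10 + 3
10 = 3×3 + 1
3 = 3×1 + 0
Back-substitute:
1 = 10 − 3·3
1 = −3·43 + 13·10
1 = 13·311 − 94·43
1 = −94·1909 + 577·311
1 = 577·4129 − 1248·1909
1 = −1248·18425 + 5569·4129
1 = 5569·225229 − 68076·18425
So 18425·(-68076) ≡ 1 (mod 225229), i.e. 18425⁻¹ ≡ 157153.
Then x ≡ 157153·15972 ≡ 95740 (mod 225229); the smallest non-negative solution is x = 95740.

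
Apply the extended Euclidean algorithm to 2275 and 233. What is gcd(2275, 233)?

Repeated division:
2275 = 9·233 + 178
233 = 1·178 + 55
178 = 3·55 + 13
55 = 4·13 + 3
13 = 4·3 + 1
3 = 3·1 + 0
gcd(2275, 233) = 1.
Working backward:
1 = 13 − 4·3
1 = −4·55 + 17·13
1 = 17·178 − 55·55
1 = −55·233 + 72·178
1 = 72·2275 − 703·233
So 1 = (72)·2275 + (-703)·233.

1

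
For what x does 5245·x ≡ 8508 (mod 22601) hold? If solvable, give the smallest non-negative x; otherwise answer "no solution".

First find gcd(5245, 22601):
22601 = 4·5245 + 1621
5245 = 3·1621 + 382
1621 = 4·382 + 93
382 = 4·93 + 10
93 = 9·10 + 3
10 = 3·3 + 1
3 = 3·1 + 0
gcd = 1, so a unique solution mod 22601 exists.
Back-substitute for the Bézout coefficients:
1 = 10 − 3·3
1 = −3·93 + 28·10
1 = 28·382 − 115·93
1 = −115·1621 + 488·382
1 = 488·5245 − 1579·1621
1 = −1579·22601 + 6804·5245
So 5245·(6804) ≡ 1 (mod 22601), giving 5245⁻¹ ≡ 6804.
x ≡ 5245⁻¹·8508 ≡ 6804·8508 ≡ 7271 (mod 22601).

7271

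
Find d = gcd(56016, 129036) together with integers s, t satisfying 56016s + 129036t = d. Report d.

12

Repeated division:
129036 = 2*56016 + 17004
56016 = 3*17004 + 5004
17004 = 3*5004 + 1992
5004 = 2*1992 + 1020
1992 = 1*1020 + 972
1020 = 1*972 + 48
972 = 20*48 + 12
48 = 4*12 + 0
gcd(56016, 129036) = 12.
Express as a combination:
12 = 972 − 20·48
12 = −20·1020 + 21·972
12 = 21·1992 − 41·1020
12 = −41·5004 + 103·1992
12 = 103·17004 − 350·5004
12 = −350·56016 + 1153·17004
12 = 1153·129036 − 2656·56016
So 12 = (1153)·129036 + (-2656)·56016.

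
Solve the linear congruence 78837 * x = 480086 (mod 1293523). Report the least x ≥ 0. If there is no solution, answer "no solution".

no solution

gcd(78837, 1293523):
1293523 = 16×78837 + 32131
78837 = 2×32131 + 14575
32131 = 2×14575 + 2981
14575 = 4×2981 + 2651
2981 = 1×2651 + 330
2651 = 8×330 + 11
330 = 30×11 + 0
gcd = 11, but 11 ∤ 480086, so the congruence has no solution.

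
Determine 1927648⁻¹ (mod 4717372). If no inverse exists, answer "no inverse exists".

no inverse exists

Compute gcd(1927648, 4717372):
4717372 = 2*1927648 + 862076
1927648 = 2*862076 + 203496
862076 = 4*203496 + 48092
203496 = 4*48092 + 11128
48092 = 4*11128 + 3580
11128 = 3*3580 + 388
3580 = 9*388 + 88
388 = 4*88 + 36
88 = 2*36 + 16
36 = 2*16 + 4
16 = 4*4 + 0
gcd(1927648, 4717372) = 4 ≠ 1, so 1927648 has no multiplicative inverse modulo 4717372.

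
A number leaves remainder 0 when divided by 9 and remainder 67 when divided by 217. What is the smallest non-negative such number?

1152

Write x = 0 + 9·k. Then 9·k ≡ 67 − 0 ≡ 67 (mod 217).
Need 9⁻¹ mod 217. Extended Euclid on (217, 9):
217 = 24×9 + 1
9 = 9×1 + 0
Back-substitute:
1 = 217 − 24·9
9⁻¹ ≡ 193 (mod 217), so k ≡ 193·67 ≡ 128 (mod 217).
x = 0 + 9·128 = 1152.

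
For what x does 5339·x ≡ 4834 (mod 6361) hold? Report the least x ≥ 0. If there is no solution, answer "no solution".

5821

First find gcd(5339, 6361):
6361 = 1*5339 + 1022
5339 = 5*1022 + 229
1022 = 4*229 + 106
229 = 2*106 + 17
106 = 6*17 + 4
17 = 4*4 + 1
4 = 4*1 + 0
gcd = 1, so a unique solution mod 6361 exists.
Back-substitute for the Bézout coefficients:
1 = 17 − 4·4
1 = −4·106 + 25·17
1 = 25·229 − 54·106
1 = −54·1022 + 241·229
1 = 241·5339 − 1259·1022
1 = −1259·6361 + 1500·5339
So 5339·(1500) ≡ 1 (mod 6361), giving 5339⁻¹ ≡ 1500.
x ≡ 5339⁻¹·4834 ≡ 1500·4834 ≡ 5821 (mod 6361).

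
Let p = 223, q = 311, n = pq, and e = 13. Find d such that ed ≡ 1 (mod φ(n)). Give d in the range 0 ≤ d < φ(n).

φ(n) = (p−1)(q−1) = 222·310 = 68820.
Need d with 13·d ≡ 1 (mod 68820). Apply the extended Euclidean algorithm:
68820 = 5293·13 + 11
13 = 1·11 + 2
11 = 5·2 + 1
2 = 2·1 + 0
Back-substitute:
1 = 11 − 5·2
1 = −5·13 + 6·11
1 = 6·68820 − 31763·13
So 13·(-31763) ≡ 1 (mod 68820), hence d ≡ -31763 ≡ 37057 (mod 68820).

37057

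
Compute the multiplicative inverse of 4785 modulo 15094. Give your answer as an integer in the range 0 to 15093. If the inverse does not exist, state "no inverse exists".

14277

gcd(15094, 4785) by repeated division:
15094 = 3×4785 + 739
4785 = 6×739 + 351
739 = 2×351 + 37
351 = 9×37 + 18
37 = 2×18 + 1
18 = 18×1 + 0
gcd = 1, so the inverse exists. Back-substitute:
1 = 37 − 2·18
1 = −2·351 + 19·37
1 = 19·739 − 40·351
1 = −40·4785 + 259·739
1 = 259·15094 − 817·4785
Thus 4785·(-817) ≡ 1 (mod 15094); reducing, -817 mod 15094 = 14277.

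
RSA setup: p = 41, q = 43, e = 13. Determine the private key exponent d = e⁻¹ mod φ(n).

517

φ(n) = (p−1)(q−1) = 40·42 = 1680.
Need d with 13·d ≡ 1 (mod 1680). Apply the extended Euclidean algorithm:
1680 = 129*13 + 3
13 = 4*3 + 1
3 = 3*1 + 0
Back-substitute:
1 = 13 − 4·3
1 = −4·1680 + 517·13
So 13·517 ≡ 1 (mod 1680), hence d = 517.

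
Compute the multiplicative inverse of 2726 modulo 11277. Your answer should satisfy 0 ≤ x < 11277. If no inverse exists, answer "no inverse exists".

Run Euclid on (11277, 2726):
11277 = 4×2726 + 373
2726 = 7×373 + 115
373 = 3×115 + 28
115 = 4×28 + 3
28 = 9×3 + 1
3 = 3×1 + 0
Since gcd(2726, 11277) = 1, back-substitute to write 1 as a combination:
1 = 28 − 9·3
1 = −9·115 + 37·28
1 = 37·373 − 120·115
1 = −120·2726 + 877·373
1 = 877·11277 − 3628·2726
Thus 2726·(-3628) ≡ 1 (mod 11277); reducing, -3628 mod 11277 = 7649.

7649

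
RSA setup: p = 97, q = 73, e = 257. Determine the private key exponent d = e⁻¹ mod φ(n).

φ(n) = (p−1)(q−1) = 96·72 = 6912.
Need d with 257·d ≡ 1 (mod 6912). Apply the extended Euclidean algorithm:
6912 = 26×257 + 230
257 = 1×230 + 27
230 = 8×27 + 14
27 = 1×14 + 13
14 = 1×13 + 1
13 = 13×1 + 0
Back-substitute:
1 = 14 − 13
1 = −27 + 2·14
1 = 2·230 − 17·27
1 = −17·257 + 19·230
1 = 19·6912 − 511·257
So 257·(-511) ≡ 1 (mod 6912), hence d ≡ -511 ≡ 6401 (mod 6912).

6401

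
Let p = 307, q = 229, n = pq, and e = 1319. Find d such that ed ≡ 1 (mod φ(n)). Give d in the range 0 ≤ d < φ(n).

23591

φ(n) = (p−1)(q−1) = 306·228 = 69768.
Need d with 1319·d ≡ 1 (mod 69768). Apply the extended Euclidean algorithm:
69768 = 52×1319 + 1180
1319 = 1×1180 + 139
1180 = 8×139 + 68
139 = 2×68 + 3
68 = 22×3 + 2
3 = 1×2 + 1
2 = 2×1 + 0
Back-substitute:
1 = 3 − 2
1 = −68 + 23·3
1 = 23·139 − 47·68
1 = −47·1180 + 399·139
1 = 399·1319 − 446·1180
1 = −446·69768 + 23591·1319
So 1319·23591 ≡ 1 (mod 69768), hence d = 23591.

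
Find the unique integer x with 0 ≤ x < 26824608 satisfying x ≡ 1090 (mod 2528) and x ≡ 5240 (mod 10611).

8303042

Write x = 1090 + 2528·k. Then 2528·k ≡ 5240 − 1090 ≡ 4150 (mod 10611).
Need 2528⁻¹ mod 10611. Extended Euclid on (10611, 2528):
10611 = 4*2528 + 499
2528 = 5*499 + 33
499 = 15*33 + 4
33 = 8*4 + 1
4 = 4*1 + 0
Back-substitute:
1 = 33 − 8·4
1 = −8·499 + 121·33
1 = 121·2528 − 613·499
1 = −613·10611 + 2573·2528
2528⁻¹ ≡ 2573 (mod 10611), so k ≡ 2573·4150 ≡ 3284 (mod 10611).
x = 1090 + 2528·3284 = 8303042.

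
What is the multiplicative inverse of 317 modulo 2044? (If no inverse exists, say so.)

1425

gcd(2044, 317) by repeated division:
2044 = 6·317 + 142
317 = 2·142 + 33
142 = 4·33 + 10
33 = 3·10 + 3
10 = 3·3 + 1
3 = 3·1 + 0
Since gcd(317, 2044) = 1, back-substitute to write 1 as a combination:
1 = 10 − 3·3
1 = −3·33 + 10·10
1 = 10·142 − 43·33
1 = −43·317 + 96·142
1 = 96·2044 − 619·317
So 317·(-619) ≡ 1 (mod 2044), and -619 ≡ 1425 (mod 2044).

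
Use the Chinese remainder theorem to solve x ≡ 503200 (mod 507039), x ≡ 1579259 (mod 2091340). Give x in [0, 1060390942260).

765335817619

Write x = 503200 + 507039·k. Then 507039·k ≡ 1579259 − 503200 ≡ 1076059 (mod 2091340).
Need 507039⁻¹ mod 2091340. Extended Euclid on (2091340, 507039):
2091340 = 4×507039 + 63184
507039 = 8×63184 + 1567
63184 = 40×1567 + 504
1567 = 3×504 + 55
504 = 9×55 + 9
55 = 6×9 + 1
9 = 9×1 + 0
Back-substitute:
1 = 55 − 6·9
1 = −6·504 + 55·55
1 = 55·1567 − 171·504
1 = −171·63184 + 6895·1567
1 = 6895·507039 − 55331·63184
1 = −55331·2091340 + 228219·507039
507039⁻¹ ≡ 228219 (mod 2091340), so k ≡ 228219·1076059 ≡ 1509421 (mod 2091340).
x = 503200 + 507039·1509421 = 765335817619.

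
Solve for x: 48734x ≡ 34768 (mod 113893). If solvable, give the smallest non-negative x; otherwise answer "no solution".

First find gcd(48734, 113893):
113893 = 2×48734 + 16425
48734 = 2×16425 + 15884
16425 = 1×15884 + 541
15884 = 29×541 + 195
541 = 2×195 + 151
195 = 1×151 + 44
151 = 3×44 + 19
44 = 2×19 + 6
19 = 3×6 + 1
6 = 6×1 + 0
gcd = 1, so a unique solution mod 113893 exists.
Back-substitute for the Bézout coefficients:
1 = 19 − 3·6
1 = −3·44 + 7·19
1 = 7·151 − 24·44
1 = −24·195 + 31·151
1 = 31·541 − 86·195
1 = −86·15884 + 2525·541
1 = 2525·16425 − 2611·15884
1 = −2611·48734 + 7747·16425
1 = 7747·113893 − 18105·48734
So 48734·(-18105) ≡ 1 (mod 113893), giving 48734⁻¹ ≡ 95788.
x ≡ 48734⁻¹·34768 ≡ 95788·34768 ≡ 11971 (mod 113893).

11971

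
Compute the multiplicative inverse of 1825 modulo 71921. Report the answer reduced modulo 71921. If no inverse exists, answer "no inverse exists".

33261

Apply the Euclidean algorithm to 71921 and 1825:
71921 = 39*1825 + 746
1825 = 2*746 + 333
746 = 2*333 + 80
333 = 4*80 + 13
80 = 6*13 + 2
13 = 6*2 + 1
2 = 2*1 + 0
Since gcd(1825, 71921) = 1, back-substitute to write 1 as a combination:
1 = 13 − 6·2
1 = −6·80 + 37·13
1 = 37·333 − 154·80
1 = −154·746 + 345·333
1 = 345·1825 − 844·746
1 = −844·71921 + 33261·1825
So 1825·33261 ≡ 1 (mod 71921).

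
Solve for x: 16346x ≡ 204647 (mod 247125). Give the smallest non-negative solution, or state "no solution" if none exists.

First find gcd(16346, 247125):
247125 = 15×16346 + 1935
16346 = 8×1935 + 866
1935 = 2×866 + 203
866 = 4×203 + 54
203 = 3×54 + 41
54 = 1×41 + 13
41 = 3×13 + 2
13 = 6×2 + 1
2 = 2×1 + 0
gcd = 1, so a unique solution mod 247125 exists.
Back-substitute for the Bézout coefficients:
1 = 13 − 6·2
1 = −6·41 + 19·13
1 = 19·54 − 25·41
1 = −25·203 + 94·54
1 = 94·866 − 401·203
1 = −401·1935 + 896·866
1 = 896·16346 − 7569·1935
1 = −7569·247125 + 114431·16346
So 16346·(114431) ≡ 1 (mod 247125), giving 16346⁻¹ ≡ 114431.
x ≡ 16346⁻¹·204647 ≡ 114431·204647 ≡ 148732 (mod 247125).

148732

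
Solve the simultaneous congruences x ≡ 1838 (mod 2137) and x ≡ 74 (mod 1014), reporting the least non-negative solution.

2014892

Write x = 1838 + 2137·k. Then 2137·k ≡ 74 − 1838 ≡ 264 (mod 1014).
Need 2137⁻¹ mod 1014. Extended Euclid on (1014, 109):
1014 = 9×109 + 33
109 = 3×33 + 10
33 = 3×10 + 3
10 = 3×3 + 1
3 = 3×1 + 0
Back-substitute:
1 = 10 − 3·3
1 = −3·33 + 10·10
1 = 10·109 − 33·33
1 = −33·1014 + 307·109
2137⁻¹ ≡ 307 (mod 1014), so k ≡ 307·264 ≡ 942 (mod 1014).
x = 1838 + 2137·942 = 2014892.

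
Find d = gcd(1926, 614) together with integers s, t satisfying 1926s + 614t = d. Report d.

2

Apply Euclid's algorithm to 1926 and 614:
1926 = 3*614 + 84
614 = 7*84 + 26
84 = 3*26 + 6
26 = 4*6 + 2
6 = 3*2 + 0
gcd(1926, 614) = 2.
Express as a combination:
2 = 26 − 4·6
2 = −4·84 + 13·26
2 = 13·614 − 95·84
2 = −95·1926 + 298·614
So 2 = (-95)·1926 + (298)·614.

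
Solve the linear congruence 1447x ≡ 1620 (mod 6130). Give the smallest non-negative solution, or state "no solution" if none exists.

First find gcd(1447, 6130):
6130 = 4×1447 + 342
1447 = 4×342 + 79
342 = 4×79 + 26
79 = 3×26 + 1
26 = 26×1 + 0
gcd = 1, so a unique solution mod 6130 exists.
Back-substitute for the Bézout coefficients:
1 = 79 − 3·26
1 = −3·342 + 13·79
1 = 13·1447 − 55·342
1 = −55·6130 + 233·1447
So 1447·(233) ≡ 1 (mod 6130), giving 1447⁻¹ ≡ 233.
x ≡ 1447⁻¹·1620 ≡ 233·1620 ≡ 3530 (mod 6130).

3530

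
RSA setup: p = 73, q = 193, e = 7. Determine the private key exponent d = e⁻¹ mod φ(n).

1975

φ(n) = (p−1)(q−1) = 72·192 = 13824.
Need d with 7·d ≡ 1 (mod 13824). Apply the extended Euclidean algorithm:
13824 = 1974*7 + 6
7 = 1*6 + 1
6 = 6*1 + 0
Back-substitute:
1 = 7 − 6
1 = −13824 + 1975·7
So 7·1975 ≡ 1 (mod 13824), hence d = 1975.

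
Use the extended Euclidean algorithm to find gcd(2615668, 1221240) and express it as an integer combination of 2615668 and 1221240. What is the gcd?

Apply Euclid's algorithm to 2615668 and 1221240:
2615668 = 2·1221240 + 173188
1221240 = 7·173188 + 8924
173188 = 19·8924 + 3632
8924 = 2·3632 + 1660
3632 = 2·1660 + 312
1660 = 5·312 + 100
312 = 3·100 + 12
100 = 8·12 + 4
12 = 3·4 + 0
gcd(2615668, 1221240) = 4.
Back-substituting:
4 = 100 − 8·12
4 = −8·312 + 25·100
4 = 25·1660 − 133·312
4 = −133·3632 + 291·1660
4 = 291·8924 − 715·3632
4 = −715·173188 + 13876·8924
4 = 13876·1221240 − 97847·173188
4 = −97847·2615668 + 209570·1221240
So 4 = (-97847)·2615668 + (209570)·1221240.

4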